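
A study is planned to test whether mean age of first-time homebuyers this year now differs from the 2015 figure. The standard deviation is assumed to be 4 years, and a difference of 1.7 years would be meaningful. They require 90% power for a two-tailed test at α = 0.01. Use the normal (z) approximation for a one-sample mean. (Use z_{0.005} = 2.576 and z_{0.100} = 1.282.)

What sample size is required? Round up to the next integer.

n = 83

n = (z_{α/2} + z_β)² · σ² / δ²
  = (2.576 + 1.282)² · 4² / 1.7²
  = 14.8842 · 16 / 2.89
  = 82.40
Round up → n = 83.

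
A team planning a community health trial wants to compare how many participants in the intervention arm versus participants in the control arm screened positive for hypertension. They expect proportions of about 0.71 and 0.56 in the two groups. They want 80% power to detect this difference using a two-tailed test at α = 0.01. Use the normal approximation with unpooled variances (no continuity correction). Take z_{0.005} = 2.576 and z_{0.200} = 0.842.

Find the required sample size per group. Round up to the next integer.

n = (z_{α/2} + z_β)² · [p₁(1−p₁) + p₂(1−p₂)] / (p₁ − p₂)²
  = (2.576 + 0.842)² · (0.71·0.29 + 0.56·0.44) / (0.15)²
  = (3.418)² · (0.2059 + 0.2464) / 0.0225
  = 11.6827 · 0.4523 / 0.0225
  = 234.85
Round up → n = 235 per group.

n = 235 per group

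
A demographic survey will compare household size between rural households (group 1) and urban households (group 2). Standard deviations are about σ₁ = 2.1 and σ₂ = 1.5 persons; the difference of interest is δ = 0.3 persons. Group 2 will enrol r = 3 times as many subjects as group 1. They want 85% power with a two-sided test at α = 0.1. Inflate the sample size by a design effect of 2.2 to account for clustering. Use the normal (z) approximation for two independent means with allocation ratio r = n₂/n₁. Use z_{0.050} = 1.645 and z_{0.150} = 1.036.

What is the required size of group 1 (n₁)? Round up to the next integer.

n₁ = 907

n₁ = (z_{α/2} + z_β)² · (σ₁² + σ₂²/r) / δ²
   = (1.645 + 1.036)² · (2.1² + 1.5²/3) / 0.3²
   = 7.1878 · (4.41 + 0.75) / 0.09
   = 7.1878 · 5.16 / 0.09
   = 412.10
Design effect: 2.2 × 412.10 = 906.62.
Round up → n₁ = 907; n₂ = r·n₁ = 3 × 907 = 2721.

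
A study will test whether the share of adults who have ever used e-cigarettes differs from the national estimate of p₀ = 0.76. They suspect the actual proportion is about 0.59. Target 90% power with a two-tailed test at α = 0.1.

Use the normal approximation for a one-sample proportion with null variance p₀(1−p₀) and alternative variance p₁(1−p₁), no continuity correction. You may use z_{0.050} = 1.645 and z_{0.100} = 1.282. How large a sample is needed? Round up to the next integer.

n = 62

n = [z_{α/2}·√(p₀q₀) + z_β·√(p₁q₁)]² / (p₁ − p₀)²
  = [1.645·√(0.76·0.24) + 1.282·√(0.59·0.41)]² / (-0.17)²
  = [1.645·0.4271 + 1.282·0.4918]² / 0.0289
  = [1.3331]² / 0.0289
  = 61.49
Round up → n = 62.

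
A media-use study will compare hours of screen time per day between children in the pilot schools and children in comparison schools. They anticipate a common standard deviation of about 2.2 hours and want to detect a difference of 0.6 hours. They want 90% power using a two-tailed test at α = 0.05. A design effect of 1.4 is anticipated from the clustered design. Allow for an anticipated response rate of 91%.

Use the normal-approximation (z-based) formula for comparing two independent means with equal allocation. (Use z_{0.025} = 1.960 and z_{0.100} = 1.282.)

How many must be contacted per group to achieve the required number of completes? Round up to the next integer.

n = 435 per group

n = (z_{α/2} + z_β)² · (σ₁² + σ₂²) / δ²
  = (1.960 + 1.282)² · (2·2.2² = 9.68) / 0.6²
  = 10.5106 · 9.68 / 0.36
  = 282.62
Design effect: 1.4 × 282.62 = 395.66.
Adjust for 91% response: 395.66 / 0.91 = 434.80.
Round up → n = 435 per group.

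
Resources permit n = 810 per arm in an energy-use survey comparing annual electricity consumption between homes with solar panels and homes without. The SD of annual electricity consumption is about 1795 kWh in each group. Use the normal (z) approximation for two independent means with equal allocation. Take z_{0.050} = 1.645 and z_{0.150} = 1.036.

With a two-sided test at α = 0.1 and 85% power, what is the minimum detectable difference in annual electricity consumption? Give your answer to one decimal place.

Minimum detectable difference ≈ 239.1 kWh

δ = (z_{α/2} + z_β) · √((σ₁²+σ₂²)/n)
  = (1.645 + 1.036) · √(6444050/810)
  = 2.681 · √7955.6
  = 2.681 · 89.1943
  = 239.1298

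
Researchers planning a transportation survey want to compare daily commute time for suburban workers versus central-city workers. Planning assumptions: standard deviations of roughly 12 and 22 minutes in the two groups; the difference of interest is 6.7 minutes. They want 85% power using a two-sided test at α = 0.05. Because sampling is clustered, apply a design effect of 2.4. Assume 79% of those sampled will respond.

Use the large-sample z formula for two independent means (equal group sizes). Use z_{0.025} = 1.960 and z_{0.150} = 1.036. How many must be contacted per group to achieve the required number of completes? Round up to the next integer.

n = 382 per group

n = (z_{α/2} + z_β)² · (σ₁² + σ₂²) / δ²
  = (1.960 + 1.036)² · (12² + 22² = 628) / 6.7²
  = 8.9760 · 628 / 44.89
  = 125.57
Design effect: 2.4 × 125.57 = 301.37.
Adjust for 79% response: 301.37 / 0.79 = 381.49.
Round up → n = 382 per group.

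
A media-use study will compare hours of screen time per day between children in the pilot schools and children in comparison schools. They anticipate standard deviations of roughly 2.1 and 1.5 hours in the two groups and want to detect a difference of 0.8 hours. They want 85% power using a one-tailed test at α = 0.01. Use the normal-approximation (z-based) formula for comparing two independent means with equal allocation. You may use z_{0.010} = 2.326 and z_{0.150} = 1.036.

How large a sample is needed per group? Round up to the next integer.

n = 118 per group

n = (z_α + z_β)² · (σ₁² + σ₂²) / δ²
  = (2.326 + 1.036)² · (2.1² + 1.5² = 6.66) / 0.8²
  = 11.3030 · 6.66 / 0.64
  = 117.62
Round up → n = 118 per group.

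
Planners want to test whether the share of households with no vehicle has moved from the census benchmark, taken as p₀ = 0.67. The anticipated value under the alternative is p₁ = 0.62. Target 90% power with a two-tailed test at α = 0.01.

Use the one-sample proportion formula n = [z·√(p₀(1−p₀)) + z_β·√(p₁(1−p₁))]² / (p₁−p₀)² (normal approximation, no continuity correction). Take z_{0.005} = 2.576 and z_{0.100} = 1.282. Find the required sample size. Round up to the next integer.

n = [z_{α/2}·√(p₀q₀) + z_β·√(p₁q₁)]² / (p₁ − p₀)²
  = [2.576·√(0.67·0.33) + 1.282·√(0.62·0.38)]² / (-0.05)²
  = [2.576·0.4702 + 1.282·0.4854]² / 0.0025
  = [1.8335]² / 0.0025
  = 1344.74
Round up → n = 1345.

n = 1345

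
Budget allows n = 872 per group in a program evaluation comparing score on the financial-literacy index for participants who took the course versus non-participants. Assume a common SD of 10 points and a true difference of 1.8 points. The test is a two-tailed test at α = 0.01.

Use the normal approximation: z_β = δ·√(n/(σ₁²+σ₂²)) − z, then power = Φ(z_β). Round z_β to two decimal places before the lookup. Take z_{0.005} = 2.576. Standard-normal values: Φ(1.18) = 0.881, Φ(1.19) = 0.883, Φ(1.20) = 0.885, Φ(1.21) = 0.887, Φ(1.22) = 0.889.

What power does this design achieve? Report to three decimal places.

z_β = δ·√(n/(σ₁²+σ₂²)) − z_{α/2}
    = 1.8 · √(872/200) − 2.576
    = 1.8 · 2.08806 − 2.576
    = 3.7585 − 2.576 = 1.1825 → 1.18
Power = Φ(1.18) = 0.881.

Power ≈ 0.881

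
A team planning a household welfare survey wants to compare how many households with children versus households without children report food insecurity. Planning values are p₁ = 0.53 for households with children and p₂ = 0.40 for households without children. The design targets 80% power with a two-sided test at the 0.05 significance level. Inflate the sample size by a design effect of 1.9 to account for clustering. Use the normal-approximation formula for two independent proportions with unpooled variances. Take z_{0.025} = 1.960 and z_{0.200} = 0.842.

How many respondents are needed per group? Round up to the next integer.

n = (z_{α/2} + z_β)² · [p₁(1−p₁) + p₂(1−p₂)] / (p₁ − p₂)²
  = (1.960 + 0.842)² · (0.53·0.47 + 0.40·0.60) / (0.13)²
  = (2.802)² · (0.2491 + 0.2400) / 0.0169
  = 7.8512 · 0.4891 / 0.0169
  = 227.22
Design effect: 1.9 × 227.22 = 431.72.
Round up → n = 432 per group.

n = 432 per group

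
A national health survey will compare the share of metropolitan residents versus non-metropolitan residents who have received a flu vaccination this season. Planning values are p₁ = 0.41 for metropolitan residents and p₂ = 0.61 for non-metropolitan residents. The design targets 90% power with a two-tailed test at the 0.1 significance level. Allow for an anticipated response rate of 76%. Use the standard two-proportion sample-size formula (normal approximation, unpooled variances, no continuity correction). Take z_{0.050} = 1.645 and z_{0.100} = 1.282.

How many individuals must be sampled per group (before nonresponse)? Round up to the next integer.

n = (z_{α/2} + z_β)² · [p₁(1−p₁) + p₂(1−p₂)] / (p₁ − p₂)²
  = (1.645 + 1.282)² · (0.41·0.59 + 0.61·0.39) / (-0.20)²
  = (2.927)² · (0.2419 + 0.2379) / 0.0400
  = 8.5673 · 0.4798 / 0.0400
  = 102.77
Adjust for 76% response: 102.77 / 0.76 = 135.22.
Round up → n = 136 per group.

n = 136 per group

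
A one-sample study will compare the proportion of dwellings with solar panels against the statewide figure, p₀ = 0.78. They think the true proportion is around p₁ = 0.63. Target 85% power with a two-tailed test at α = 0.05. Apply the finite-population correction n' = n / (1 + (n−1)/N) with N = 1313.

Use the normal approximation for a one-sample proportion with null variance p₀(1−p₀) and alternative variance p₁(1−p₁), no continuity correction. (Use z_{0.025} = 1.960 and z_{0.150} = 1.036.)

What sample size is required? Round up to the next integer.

n = [z_{α/2}·√(p₀q₀) + z_β·√(p₁q₁)]² / (p₁ − p₀)²
  = [1.960·√(0.78·0.22) + 1.036·√(0.63·0.37)]² / (-0.15)²
  = [1.960·0.4142 + 1.036·0.4828]² / 0.0225
  = [1.3121]² / 0.0225
  = 76.52
Finite-population correction (N = 1313): 76.52 / (1 + (76.52 − 1)/1313) = 72.36.
Round up → n = 73.

n = 73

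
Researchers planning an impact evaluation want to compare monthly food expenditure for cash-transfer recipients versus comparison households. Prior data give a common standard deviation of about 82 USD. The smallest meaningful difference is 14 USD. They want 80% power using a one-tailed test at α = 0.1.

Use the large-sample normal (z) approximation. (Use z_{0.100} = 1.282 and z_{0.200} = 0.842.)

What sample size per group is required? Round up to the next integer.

n = (z_α + z_β)² · (σ₁² + σ₂²) / δ²
  = (1.282 + 0.842)² · (2·82² = 13448) / 14²
  = 4.5114 · 13448 / 196
  = 309.54
Round up → n = 310 per group.

n = 310 per group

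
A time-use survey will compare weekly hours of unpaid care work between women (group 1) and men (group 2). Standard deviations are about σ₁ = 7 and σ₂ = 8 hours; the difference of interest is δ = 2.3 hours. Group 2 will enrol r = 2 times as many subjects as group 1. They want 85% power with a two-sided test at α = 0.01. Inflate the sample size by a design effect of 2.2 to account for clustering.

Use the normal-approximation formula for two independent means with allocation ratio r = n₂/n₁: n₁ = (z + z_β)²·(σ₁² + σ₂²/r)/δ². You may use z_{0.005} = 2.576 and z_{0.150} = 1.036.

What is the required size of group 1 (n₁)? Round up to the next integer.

n₁ = (z_{α/2} + z_β)² · (σ₁² + σ₂²/r) / δ²
   = (2.576 + 1.036)² · (7² + 8²/2) / 2.3²
   = 13.0465 · (49 + 32) / 5.29
   = 13.0465 · 81 / 5.29
   = 199.77
Design effect: 2.2 × 199.77 = 439.49.
Round up → n₁ = 440; n₂ = r·n₁ = 2 × 440 = 880.

n₁ = 440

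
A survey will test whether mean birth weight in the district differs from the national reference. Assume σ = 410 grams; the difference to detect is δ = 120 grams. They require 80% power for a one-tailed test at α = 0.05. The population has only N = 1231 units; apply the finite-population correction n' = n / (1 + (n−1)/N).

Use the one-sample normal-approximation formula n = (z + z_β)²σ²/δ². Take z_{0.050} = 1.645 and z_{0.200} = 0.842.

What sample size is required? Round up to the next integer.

n = (z_α + z_β)² · σ² / δ²
  = (1.645 + 0.842)² · 410² / 120²
  = 6.1852 · 168100 / 14400
  = 72.20
Finite-population correction (N = 1231): 72.20 / (1 + (72.20 − 1)/1231) = 68.26.
Round up → n = 69.

n = 69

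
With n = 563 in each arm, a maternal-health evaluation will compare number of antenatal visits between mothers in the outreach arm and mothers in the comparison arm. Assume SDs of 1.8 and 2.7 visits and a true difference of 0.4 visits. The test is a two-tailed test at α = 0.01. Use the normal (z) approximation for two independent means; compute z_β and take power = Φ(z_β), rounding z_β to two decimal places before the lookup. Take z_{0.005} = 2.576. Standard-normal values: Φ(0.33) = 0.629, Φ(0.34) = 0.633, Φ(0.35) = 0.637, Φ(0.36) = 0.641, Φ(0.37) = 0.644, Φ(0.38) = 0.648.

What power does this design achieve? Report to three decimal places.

z_β = δ·√(n/(σ₁²+σ₂²)) − z_{α/2}
    = 0.4 · √(563/10.53) − 2.576
    = 0.4 · 7.31206 − 2.576
    = 2.9248 − 2.576 = 0.3488 → 0.35
Power = Φ(0.35) = 0.637.

Power ≈ 0.637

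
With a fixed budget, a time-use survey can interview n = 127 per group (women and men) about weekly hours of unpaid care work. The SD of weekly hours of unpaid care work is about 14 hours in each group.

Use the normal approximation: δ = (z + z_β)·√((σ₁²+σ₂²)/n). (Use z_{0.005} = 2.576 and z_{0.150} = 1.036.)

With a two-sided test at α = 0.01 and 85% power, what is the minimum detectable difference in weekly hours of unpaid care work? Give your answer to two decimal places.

Minimum detectable difference ≈ 6.35 hours

δ = (z_{α/2} + z_β) · √((σ₁²+σ₂²)/n)
  = (2.576 + 1.036) · √(392/127)
  = 3.612 · √3.0866
  = 3.612 · 1.7569
  = 6.3458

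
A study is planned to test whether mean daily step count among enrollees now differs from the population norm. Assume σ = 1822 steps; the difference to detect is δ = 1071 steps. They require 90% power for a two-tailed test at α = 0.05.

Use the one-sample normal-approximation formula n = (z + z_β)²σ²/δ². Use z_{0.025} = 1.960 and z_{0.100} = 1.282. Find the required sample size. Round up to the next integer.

n = 31

n = (z_{α/2} + z_β)² · σ² / δ²
  = (1.960 + 1.282)² · 1822² / 1071²
  = 10.5106 · 3319684 / 1147041
  = 30.42
Round up → n = 31.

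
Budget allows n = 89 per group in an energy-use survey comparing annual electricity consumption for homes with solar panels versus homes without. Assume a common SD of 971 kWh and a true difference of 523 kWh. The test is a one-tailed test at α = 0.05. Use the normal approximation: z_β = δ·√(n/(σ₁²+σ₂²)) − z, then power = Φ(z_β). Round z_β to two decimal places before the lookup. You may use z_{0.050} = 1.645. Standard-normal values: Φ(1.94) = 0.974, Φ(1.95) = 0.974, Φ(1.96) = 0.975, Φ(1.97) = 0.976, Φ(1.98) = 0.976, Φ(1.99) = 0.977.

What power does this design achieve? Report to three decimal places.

z_β = δ·√(n/(σ₁²+σ₂²)) − z_α
    = 523 · √(89/1885682) − 1.645
    = 523 · 0.00687 − 1.645
    = 3.5930 − 1.645 = 1.9480 → 1.95
Power = Φ(1.95) = 0.974.

Power ≈ 0.974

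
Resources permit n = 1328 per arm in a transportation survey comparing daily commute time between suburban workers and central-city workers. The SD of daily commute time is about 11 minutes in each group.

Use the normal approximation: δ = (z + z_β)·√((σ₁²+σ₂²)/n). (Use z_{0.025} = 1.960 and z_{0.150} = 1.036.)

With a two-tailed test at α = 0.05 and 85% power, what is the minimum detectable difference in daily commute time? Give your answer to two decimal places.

δ = (z_{α/2} + z_β) · √((σ₁²+σ₂²)/n)
  = (1.960 + 1.036) · √(242/1328)
  = 2.996 · √0.18223
  = 2.996 · 0.4269
  = 1.2789

Minimum detectable difference ≈ 1.28 minutes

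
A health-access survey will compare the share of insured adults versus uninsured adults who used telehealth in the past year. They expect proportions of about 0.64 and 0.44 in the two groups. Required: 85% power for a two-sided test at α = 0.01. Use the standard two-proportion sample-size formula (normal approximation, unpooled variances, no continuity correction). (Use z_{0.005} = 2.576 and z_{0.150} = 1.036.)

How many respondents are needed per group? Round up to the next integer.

n = 156 per group

n = (z_{α/2} + z_β)² · [p₁(1−p₁) + p₂(1−p₂)] / (p₁ − p₂)²
  = (2.576 + 1.036)² · (0.64·0.36 + 0.44·0.56) / (0.20)²
  = (3.612)² · (0.2304 + 0.2464) / 0.0400
  = 13.0465 · 0.4768 / 0.0400
  = 155.51
Round up → n = 156 per group.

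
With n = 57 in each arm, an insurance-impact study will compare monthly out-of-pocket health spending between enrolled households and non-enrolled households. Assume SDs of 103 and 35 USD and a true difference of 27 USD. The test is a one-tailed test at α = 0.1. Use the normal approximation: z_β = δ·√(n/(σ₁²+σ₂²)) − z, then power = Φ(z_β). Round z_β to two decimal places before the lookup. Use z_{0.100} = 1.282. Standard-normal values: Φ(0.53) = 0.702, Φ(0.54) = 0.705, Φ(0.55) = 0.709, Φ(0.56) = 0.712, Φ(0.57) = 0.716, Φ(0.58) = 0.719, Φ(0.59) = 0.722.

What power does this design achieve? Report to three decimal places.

z_β = δ·√(n/(σ₁²+σ₂²)) − z_α
    = 27 · √(57/11834) − 1.282
    = 27 · 0.06940 − 1.282
    = 1.8739 − 1.282 = 0.5919 → 0.59
Power = Φ(0.59) = 0.722.

Power ≈ 0.722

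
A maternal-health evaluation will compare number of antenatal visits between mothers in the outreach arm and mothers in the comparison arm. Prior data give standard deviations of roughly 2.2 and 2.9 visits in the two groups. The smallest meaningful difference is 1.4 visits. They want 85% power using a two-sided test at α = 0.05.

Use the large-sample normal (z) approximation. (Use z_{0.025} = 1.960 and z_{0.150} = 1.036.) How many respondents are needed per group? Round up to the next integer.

n = (z_{α/2} + z_β)² · (σ₁² + σ₂²) / δ²
  = (1.960 + 1.036)² · (2.2² + 2.9² = 13.25) / 1.4²
  = 8.9760 · 13.25 / 1.96
  = 60.68
Round up → n = 61 per group.

n = 61 per group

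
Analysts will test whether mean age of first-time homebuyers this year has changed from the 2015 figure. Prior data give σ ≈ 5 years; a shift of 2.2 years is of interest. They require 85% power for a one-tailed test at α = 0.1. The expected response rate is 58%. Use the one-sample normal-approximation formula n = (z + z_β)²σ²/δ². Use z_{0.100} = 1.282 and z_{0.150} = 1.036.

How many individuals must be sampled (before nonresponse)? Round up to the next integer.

n = (z_α + z_β)² · σ² / δ²
  = (1.282 + 1.036)² · 5² / 2.2²
  = 5.3731 · 25 / 4.84
  = 27.75
Adjust for 58% response: 27.75 / 0.58 = 47.85.
Round up → n = 48.

n = 48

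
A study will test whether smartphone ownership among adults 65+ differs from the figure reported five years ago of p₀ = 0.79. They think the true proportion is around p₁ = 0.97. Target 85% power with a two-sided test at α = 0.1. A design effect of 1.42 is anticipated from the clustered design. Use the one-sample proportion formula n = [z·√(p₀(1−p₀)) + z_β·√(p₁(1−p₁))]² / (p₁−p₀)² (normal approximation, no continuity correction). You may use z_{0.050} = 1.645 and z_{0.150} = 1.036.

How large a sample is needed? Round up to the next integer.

n = 32

n = [z_{α/2}·√(p₀q₀) + z_β·√(p₁q₁)]² / (p₁ − p₀)²
  = [1.645·√(0.79·0.21) + 1.036·√(0.97·0.03)]² / (0.18)²
  = [1.645·0.4073 + 1.036·0.1706]² / 0.0324
  = [0.8468]² / 0.0324
  = 22.13
Design effect: 1.42 × 22.13 = 31.42.
Round up → n = 32.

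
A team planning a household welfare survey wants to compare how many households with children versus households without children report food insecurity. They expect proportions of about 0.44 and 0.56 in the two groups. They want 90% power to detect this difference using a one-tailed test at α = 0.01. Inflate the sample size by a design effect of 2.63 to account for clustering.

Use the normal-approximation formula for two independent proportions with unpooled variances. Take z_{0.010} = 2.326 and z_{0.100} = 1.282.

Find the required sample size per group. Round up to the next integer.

n = 1172 per group

n = (z_α + z_β)² · [p₁(1−p₁) + p₂(1−p₂)] / (p₁ − p₂)²
  = (2.326 + 1.282)² · (0.44·0.56 + 0.56·0.44) / (-0.12)²
  = (3.608)² · (0.2464 + 0.2464) / 0.0144
  = 13.0177 · 0.4928 / 0.0144
  = 445.49
Design effect: 2.63 × 445.49 = 1171.65.
Round up → n = 1172 per group.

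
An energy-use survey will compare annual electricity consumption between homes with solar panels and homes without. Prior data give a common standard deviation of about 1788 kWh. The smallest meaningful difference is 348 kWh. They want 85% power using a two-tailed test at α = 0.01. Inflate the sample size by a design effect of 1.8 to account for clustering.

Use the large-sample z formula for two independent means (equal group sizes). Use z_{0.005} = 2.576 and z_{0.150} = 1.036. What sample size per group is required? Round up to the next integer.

n = (z_{α/2} + z_β)² · (σ₁² + σ₂²) / δ²
  = (2.576 + 1.036)² · (2·1788² = 6393888) / 348²
  = 13.0465 · 6393888 / 121104
  = 688.81
Design effect: 1.8 × 688.81 = 1239.87.
Round up → n = 1240 per group.

n = 1240 per group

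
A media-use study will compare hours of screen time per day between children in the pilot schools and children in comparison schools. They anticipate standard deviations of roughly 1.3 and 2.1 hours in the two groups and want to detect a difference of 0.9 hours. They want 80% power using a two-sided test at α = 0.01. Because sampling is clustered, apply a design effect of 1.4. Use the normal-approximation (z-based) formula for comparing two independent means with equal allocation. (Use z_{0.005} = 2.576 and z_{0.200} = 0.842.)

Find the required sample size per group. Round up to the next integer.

n = (z_{α/2} + z_β)² · (σ₁² + σ₂²) / δ²
  = (2.576 + 0.842)² · (1.3² + 2.1² = 6.1) / 0.9²
  = 11.6827 · 6.1 / 0.81
  = 87.98
Design effect: 1.4 × 87.98 = 123.17.
Round up → n = 124 per group.

n = 124 per group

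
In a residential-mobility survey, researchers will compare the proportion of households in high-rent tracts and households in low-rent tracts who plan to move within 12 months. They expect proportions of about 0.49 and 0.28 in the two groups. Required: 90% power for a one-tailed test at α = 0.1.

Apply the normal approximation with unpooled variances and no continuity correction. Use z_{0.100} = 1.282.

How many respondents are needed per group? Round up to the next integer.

n = 68 per group

n = (z_α + z_β)² · [p₁(1−p₁) + p₂(1−p₂)] / (p₁ − p₂)²
  = (1.282 + 1.282)² · (0.49·0.51 + 0.28·0.72) / (0.21)²
  = (2.564)² · (0.2499 + 0.2016) / 0.0441
  = 6.5741 · 0.4515 / 0.0441
  = 67.31
Round up → n = 68 per group.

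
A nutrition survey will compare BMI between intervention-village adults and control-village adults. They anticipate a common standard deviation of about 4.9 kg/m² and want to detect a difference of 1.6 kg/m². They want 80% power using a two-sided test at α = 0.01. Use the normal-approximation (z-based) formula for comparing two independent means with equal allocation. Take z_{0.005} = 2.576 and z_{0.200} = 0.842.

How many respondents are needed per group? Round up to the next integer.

n = (z_{α/2} + z_β)² · (σ₁² + σ₂²) / δ²
  = (2.576 + 0.842)² · (2·4.9² = 48.02) / 1.6²
  = 11.6827 · 48.02 / 2.56
  = 219.14
Round up → n = 220 per group.

n = 220 per group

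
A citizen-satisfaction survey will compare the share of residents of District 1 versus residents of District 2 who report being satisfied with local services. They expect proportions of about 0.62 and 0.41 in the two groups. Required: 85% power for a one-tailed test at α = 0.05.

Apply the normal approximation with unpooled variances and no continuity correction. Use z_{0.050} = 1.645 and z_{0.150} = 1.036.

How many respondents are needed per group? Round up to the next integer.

n = 78 per group

n = (z_α + z_β)² · [p₁(1−p₁) + p₂(1−p₂)] / (p₁ − p₂)²
  = (1.645 + 1.036)² · (0.62·0.38 + 0.41·0.59) / (0.21)²
  = (2.681)² · (0.2356 + 0.2419) / 0.0441
  = 7.1878 · 0.4775 / 0.0441
  = 77.83
Round up → n = 78 per group.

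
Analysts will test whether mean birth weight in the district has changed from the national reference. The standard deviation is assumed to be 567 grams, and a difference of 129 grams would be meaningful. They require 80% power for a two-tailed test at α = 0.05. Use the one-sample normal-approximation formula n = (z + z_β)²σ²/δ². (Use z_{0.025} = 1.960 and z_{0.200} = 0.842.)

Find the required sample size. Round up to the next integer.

n = 152

n = (z_{α/2} + z_β)² · σ² / δ²
  = (1.960 + 0.842)² · 567² / 129²
  = 7.8512 · 321489 / 16641
  = 151.68
Round up → n = 152.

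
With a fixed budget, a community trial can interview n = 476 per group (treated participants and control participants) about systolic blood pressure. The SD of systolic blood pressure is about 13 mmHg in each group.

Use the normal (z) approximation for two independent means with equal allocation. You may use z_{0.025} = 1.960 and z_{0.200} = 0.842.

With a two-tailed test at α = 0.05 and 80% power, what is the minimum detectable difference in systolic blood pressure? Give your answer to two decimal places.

Minimum detectable difference ≈ 2.36 mmHg

δ = (z_{α/2} + z_β) · √((σ₁²+σ₂²)/n)
  = (1.960 + 0.842) · √(338/476)
  = 2.802 · √0.71008
  = 2.802 · 0.8427
  = 2.3611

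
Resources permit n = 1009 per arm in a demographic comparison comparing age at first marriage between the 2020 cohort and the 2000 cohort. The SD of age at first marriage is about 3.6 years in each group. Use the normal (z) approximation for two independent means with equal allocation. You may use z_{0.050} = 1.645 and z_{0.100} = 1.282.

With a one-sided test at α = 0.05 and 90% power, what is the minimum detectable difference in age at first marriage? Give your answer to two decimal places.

δ = (z_α + z_β) · √((σ₁²+σ₂²)/n)
  = (1.645 + 1.282) · √(25.92/1009)
  = 2.927 · √0.02569
  = 2.927 · 0.1603
  = 0.4691

Minimum detectable difference ≈ 0.47 years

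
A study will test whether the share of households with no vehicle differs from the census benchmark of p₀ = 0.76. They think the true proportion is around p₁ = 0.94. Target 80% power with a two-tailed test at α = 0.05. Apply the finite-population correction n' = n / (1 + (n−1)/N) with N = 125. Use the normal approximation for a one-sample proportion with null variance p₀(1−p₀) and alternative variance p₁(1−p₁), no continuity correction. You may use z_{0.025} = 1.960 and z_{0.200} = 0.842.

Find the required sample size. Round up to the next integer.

n = 27

n = [z_{α/2}·√(p₀q₀) + z_β·√(p₁q₁)]² / (p₁ − p₀)²
  = [1.960·√(0.76·0.24) + 0.842·√(0.94·0.06)]² / (0.18)²
  = [1.960·0.4271 + 0.842·0.2375]² / 0.0324
  = [1.0370]² / 0.0324
  = 33.19
Finite-population correction (N = 125): 33.19 / (1 + (33.19 − 1)/125) = 26.40.
Round up → n = 27.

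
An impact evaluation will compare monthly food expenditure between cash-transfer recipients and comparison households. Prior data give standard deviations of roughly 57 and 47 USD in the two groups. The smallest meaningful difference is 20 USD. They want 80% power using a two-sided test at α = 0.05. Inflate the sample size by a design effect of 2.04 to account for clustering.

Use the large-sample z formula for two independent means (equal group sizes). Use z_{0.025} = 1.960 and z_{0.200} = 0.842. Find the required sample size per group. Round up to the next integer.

n = 219 per group

n = (z_{α/2} + z_β)² · (σ₁² + σ₂²) / δ²
  = (1.960 + 0.842)² · (57² + 47² = 5458) / 20²
  = 7.8512 · 5458 / 400
  = 107.13
Design effect: 2.04 × 107.13 = 218.54.
Round up → n = 219 per group.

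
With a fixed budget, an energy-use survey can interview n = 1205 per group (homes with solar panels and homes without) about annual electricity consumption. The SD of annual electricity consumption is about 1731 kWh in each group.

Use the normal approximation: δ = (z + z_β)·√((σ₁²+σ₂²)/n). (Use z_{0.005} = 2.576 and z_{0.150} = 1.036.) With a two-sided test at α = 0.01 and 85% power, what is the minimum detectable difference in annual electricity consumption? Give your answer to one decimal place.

Minimum detectable difference ≈ 254.7 kWh

δ = (z_{α/2} + z_β) · √((σ₁²+σ₂²)/n)
  = (2.576 + 1.036) · √(5992722/1205)
  = 3.612 · √4973.2
  = 3.612 · 70.5210
  = 254.7219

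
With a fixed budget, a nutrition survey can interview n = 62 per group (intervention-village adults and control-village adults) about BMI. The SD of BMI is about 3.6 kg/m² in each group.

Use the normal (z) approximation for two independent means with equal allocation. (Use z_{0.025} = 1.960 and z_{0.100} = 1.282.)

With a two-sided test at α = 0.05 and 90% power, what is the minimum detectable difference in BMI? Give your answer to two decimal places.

Minimum detectable difference ≈ 2.10 kg/m²

δ = (z_{α/2} + z_β) · √((σ₁²+σ₂²)/n)
  = (1.960 + 1.282) · √(25.92/62)
  = 3.242 · √0.41806
  = 3.242 · 0.6466
  = 2.0962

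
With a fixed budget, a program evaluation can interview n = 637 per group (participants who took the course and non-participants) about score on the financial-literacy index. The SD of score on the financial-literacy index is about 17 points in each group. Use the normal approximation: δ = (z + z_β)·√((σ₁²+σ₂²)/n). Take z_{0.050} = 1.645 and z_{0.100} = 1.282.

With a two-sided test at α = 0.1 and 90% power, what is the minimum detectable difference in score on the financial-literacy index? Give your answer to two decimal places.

δ = (z_{α/2} + z_β) · √((σ₁²+σ₂²)/n)
  = (1.645 + 1.282) · √(578/637)
  = 2.927 · √0.90738
  = 2.927 · 0.9526
  = 2.7882

Minimum detectable difference ≈ 2.79 points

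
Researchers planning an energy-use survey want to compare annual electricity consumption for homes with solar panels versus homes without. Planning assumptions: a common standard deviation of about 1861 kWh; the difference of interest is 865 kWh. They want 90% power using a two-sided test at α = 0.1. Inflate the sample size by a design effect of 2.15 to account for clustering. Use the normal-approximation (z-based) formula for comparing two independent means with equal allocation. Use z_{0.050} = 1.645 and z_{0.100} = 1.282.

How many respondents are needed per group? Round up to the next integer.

n = (z_{α/2} + z_β)² · (σ₁² + σ₂²) / δ²
  = (1.645 + 1.282)² · (2·1861² = 6926642) / 865²
  = 8.5673 · 6926642 / 748225
  = 79.31
Design effect: 2.15 × 79.31 = 170.52.
Round up → n = 171 per group.

n = 171 per group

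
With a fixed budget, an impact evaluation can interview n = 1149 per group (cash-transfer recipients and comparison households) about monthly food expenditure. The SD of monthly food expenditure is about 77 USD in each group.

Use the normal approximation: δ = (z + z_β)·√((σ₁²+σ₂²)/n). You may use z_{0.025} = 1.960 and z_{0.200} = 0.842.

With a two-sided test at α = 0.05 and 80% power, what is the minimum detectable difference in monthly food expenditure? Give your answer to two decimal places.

Minimum detectable difference ≈ 9.00 USD

δ = (z_{α/2} + z_β) · √((σ₁²+σ₂²)/n)
  = (1.960 + 0.842) · √(11858/1149)
  = 2.802 · √10.3203
  = 2.802 · 3.2125
  = 9.0015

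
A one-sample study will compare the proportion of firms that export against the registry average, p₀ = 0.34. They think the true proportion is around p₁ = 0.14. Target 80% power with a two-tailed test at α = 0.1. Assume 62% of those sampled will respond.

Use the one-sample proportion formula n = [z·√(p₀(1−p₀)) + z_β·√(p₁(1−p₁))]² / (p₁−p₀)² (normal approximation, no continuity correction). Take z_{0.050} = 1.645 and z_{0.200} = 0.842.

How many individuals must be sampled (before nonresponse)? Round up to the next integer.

n = [z_{α/2}·√(p₀q₀) + z_β·√(p₁q₁)]² / (p₁ − p₀)²
  = [1.645·√(0.34·0.66) + 0.842·√(0.14·0.86)]² / (-0.20)²
  = [1.645·0.4737 + 0.842·0.3470]² / 0.0400
  = [1.0714]² / 0.0400
  = 28.70
Adjust for 62% response: 28.70 / 0.62 = 46.29.
Round up → n = 47.

n = 47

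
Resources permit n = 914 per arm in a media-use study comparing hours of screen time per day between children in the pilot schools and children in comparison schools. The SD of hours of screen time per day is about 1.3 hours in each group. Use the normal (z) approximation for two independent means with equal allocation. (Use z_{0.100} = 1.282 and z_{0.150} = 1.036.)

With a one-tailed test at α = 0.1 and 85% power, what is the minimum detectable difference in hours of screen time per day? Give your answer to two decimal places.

Minimum detectable difference ≈ 0.14 hours

δ = (z_α + z_β) · √((σ₁²+σ₂²)/n)
  = (1.282 + 1.036) · √(3.38/914)
  = 2.318 · √0.0037
  = 2.318 · 0.0608
  = 0.1410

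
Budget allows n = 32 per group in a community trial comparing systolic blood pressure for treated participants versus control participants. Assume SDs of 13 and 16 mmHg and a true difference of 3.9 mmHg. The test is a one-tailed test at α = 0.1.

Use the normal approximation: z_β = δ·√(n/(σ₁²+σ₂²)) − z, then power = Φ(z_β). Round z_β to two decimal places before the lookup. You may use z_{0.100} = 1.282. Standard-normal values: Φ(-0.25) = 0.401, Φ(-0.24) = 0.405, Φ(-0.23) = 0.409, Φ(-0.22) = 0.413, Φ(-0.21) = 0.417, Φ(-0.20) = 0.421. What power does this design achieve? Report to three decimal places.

z_β = δ·√(n/(σ₁²+σ₂²)) − z_α
    = 3.9 · √(32/425) − 1.282
    = 3.9 · 0.27440 − 1.282
    = 1.0702 − 1.282 = -0.2118 → -0.21
Power = Φ(-0.21) = 0.417.

Power ≈ 0.417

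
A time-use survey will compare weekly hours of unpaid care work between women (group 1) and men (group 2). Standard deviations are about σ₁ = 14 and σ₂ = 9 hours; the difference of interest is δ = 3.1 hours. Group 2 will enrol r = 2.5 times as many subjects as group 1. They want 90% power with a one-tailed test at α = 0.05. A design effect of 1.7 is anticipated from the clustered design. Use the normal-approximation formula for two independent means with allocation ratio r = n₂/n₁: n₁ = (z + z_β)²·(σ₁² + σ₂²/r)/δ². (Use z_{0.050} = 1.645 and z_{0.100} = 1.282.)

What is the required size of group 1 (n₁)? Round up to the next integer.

n₁ = 347

n₁ = (z_α + z_β)² · (σ₁² + σ₂²/r) / δ²
   = (1.645 + 1.282)² · (14² + 9²/2.5) / 3.1²
   = 8.5673 · (196 + 32.4) / 9.61
   = 8.5673 · 228.4 / 9.61
   = 203.62
Design effect: 1.7 × 203.62 = 346.15.
Round up → n₁ = 347; n₂ = r·n₁ = 2.5 × 347 = 868.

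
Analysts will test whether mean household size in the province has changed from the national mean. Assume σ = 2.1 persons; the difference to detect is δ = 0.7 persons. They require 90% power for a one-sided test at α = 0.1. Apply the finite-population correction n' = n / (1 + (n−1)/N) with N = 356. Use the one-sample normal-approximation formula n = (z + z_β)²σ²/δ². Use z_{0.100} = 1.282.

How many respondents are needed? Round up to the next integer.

n = 51

n = (z_α + z_β)² · σ² / δ²
  = (1.282 + 1.282)² · 2.1² / 0.7²
  = 6.5741 · 4.41 / 0.49
  = 59.17
Finite-population correction (N = 356): 59.17 / (1 + (59.17 − 1)/356) = 50.86.
Round up → n = 51.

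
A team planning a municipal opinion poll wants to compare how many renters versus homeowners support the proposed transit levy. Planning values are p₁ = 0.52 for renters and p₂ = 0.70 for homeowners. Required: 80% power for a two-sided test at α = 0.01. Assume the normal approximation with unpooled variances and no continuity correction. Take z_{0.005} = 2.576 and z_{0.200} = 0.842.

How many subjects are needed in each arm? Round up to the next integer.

n = (z_{α/2} + z_β)² · [p₁(1−p₁) + p₂(1−p₂)] / (p₁ − p₂)²
  = (2.576 + 0.842)² · (0.52·0.48 + 0.70·0.30) / (-0.18)²
  = (3.418)² · (0.2496 + 0.2100) / 0.0324
  = 11.6827 · 0.4596 / 0.0324
  = 165.72
Round up → n = 166 per group.

n = 166 per group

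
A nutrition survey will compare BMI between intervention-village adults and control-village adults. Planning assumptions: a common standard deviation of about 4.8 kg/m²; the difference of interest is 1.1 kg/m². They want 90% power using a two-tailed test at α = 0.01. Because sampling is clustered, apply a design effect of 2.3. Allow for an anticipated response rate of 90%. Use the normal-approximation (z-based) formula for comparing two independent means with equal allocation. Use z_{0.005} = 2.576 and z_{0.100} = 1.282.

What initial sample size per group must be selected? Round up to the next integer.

n = (z_{α/2} + z_β)² · (σ₁² + σ₂²) / δ²
  = (2.576 + 1.282)² · (2·4.8² = 46.08) / 1.1²
  = 14.8842 · 46.08 / 1.21
  = 566.83
Design effect: 2.3 × 566.83 = 1303.71.
Adjust for 90% response: 1303.71 / 0.90 = 1448.56.
Round up → n = 1449 per group.

n = 1449 per group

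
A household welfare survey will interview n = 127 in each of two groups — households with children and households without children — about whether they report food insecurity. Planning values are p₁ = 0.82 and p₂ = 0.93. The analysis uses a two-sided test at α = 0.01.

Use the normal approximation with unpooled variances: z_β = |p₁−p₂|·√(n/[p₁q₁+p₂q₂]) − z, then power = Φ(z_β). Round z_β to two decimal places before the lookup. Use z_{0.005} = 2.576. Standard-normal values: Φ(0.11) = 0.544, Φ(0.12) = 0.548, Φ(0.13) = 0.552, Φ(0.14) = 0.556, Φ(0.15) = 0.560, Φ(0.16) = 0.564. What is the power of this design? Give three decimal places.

z_β = |p₁−p₂|·√(n/[p₁q₁+p₂q₂]) − z_{α/2}
    = 0.11 · √(127/0.2127) − 2.576
    = 0.11 · 24.4353 − 2.576
    = 2.6879 − 2.576 = 0.1119 → 0.11
Power = Φ(0.11) = 0.544.

Power ≈ 0.544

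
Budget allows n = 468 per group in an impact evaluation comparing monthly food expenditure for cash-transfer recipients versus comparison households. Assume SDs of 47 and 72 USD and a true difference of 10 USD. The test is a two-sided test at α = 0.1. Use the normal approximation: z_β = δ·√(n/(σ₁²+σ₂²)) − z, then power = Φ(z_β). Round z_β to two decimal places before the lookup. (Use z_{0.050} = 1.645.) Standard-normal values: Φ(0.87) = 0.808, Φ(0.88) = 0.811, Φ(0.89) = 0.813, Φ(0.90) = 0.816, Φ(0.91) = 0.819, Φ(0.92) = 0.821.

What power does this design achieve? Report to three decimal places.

z_β = δ·√(n/(σ₁²+σ₂²)) − z_{α/2}
    = 10 · √(468/7393) − 1.645
    = 10 · 0.25160 − 1.645
    = 2.5160 − 1.645 = 0.8710 → 0.87
Power = Φ(0.87) = 0.808.

Power ≈ 0.808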